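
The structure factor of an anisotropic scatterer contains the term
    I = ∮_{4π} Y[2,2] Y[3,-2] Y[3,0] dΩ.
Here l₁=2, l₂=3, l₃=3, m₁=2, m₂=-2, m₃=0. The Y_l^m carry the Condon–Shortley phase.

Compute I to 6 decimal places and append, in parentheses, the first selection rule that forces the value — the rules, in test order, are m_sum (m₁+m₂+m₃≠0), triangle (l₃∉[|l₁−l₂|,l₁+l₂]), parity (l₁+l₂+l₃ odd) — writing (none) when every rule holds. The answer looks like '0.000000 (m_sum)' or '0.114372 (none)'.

Checks pass: Σm=0; 8 even; l₃=3∈[1,5].
(2·2+1)(2·3+1)(2·3+1) = 245
Δ: 2! 2! 4! / 9! → 1/3780
sum: t=0:+1/24 t=1:−1/4 t=2:+1/24 = -1/6
3j²(2 3 3; 0 0 0) = Δ·Π!·Σ² = 4/105  (sign +1)
sum: t=0:+1/24 = 1/24
3j²(2 3 3; 2 -2 0) = Δ·Π!·Σ² = 1/21  (sign -1)
combine: 4πI² = 245·4/105·1/21 = 4/9
take √, sign -1: I = -0.18806319
No selection rule forces the value: the integral is nonzero (none).

-0.188063 (none)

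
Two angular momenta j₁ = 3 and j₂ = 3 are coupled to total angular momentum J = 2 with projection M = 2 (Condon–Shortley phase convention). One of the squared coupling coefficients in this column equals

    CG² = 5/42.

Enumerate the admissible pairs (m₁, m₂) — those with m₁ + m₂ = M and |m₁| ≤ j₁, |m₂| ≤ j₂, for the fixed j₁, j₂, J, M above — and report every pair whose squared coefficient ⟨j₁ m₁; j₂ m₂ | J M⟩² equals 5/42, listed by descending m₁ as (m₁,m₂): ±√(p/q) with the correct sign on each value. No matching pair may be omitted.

Admissible pairs with m₁+m₂ = M = 2: (-1,3), (0,2), (1,1), (2,0), (3,-1)
  (m₁,m₂)=(3,-1): CG² = 5/42, CG = +√(5/42)   ← matches the target
  (m₁,m₂)=(2,0): CG² = 5/21, CG = −√(5/21)
  (m₁,m₂)=(1,1): CG² = 2/7, CG = +√(2/7)
  (m₁,m₂)=(0,2): CG² = 5/21, CG = −√(5/21)
  (m₁,m₂)=(-1,3): CG² = 5/42, CG = +√(5/42)   ← matches the target
Pairs with CG² = 5/42: (3,-1): +√(5/42); (-1,3): +√(5/42)

(3,-1): +√(5/42); (-1,3): +√(5/42)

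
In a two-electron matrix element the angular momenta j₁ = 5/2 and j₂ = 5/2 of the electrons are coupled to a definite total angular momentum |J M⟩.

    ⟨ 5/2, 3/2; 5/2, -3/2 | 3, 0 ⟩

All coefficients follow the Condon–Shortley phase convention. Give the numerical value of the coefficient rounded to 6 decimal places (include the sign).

+√(49/180) = +0.521749

j₁+j₂−J=2  J+j₁−j₂=3  J−j₁+j₂=3  j₁+j₂+J+1=9
(j₁±m₁, j₂±m₂, J±M) = (4,1,1,4,3,3)
P² = 144/5
sum k=0..1:
  [0] +1/8 = 1/8
  [1] −1/36 = -1/36
S = 7/72
C² = P²·S² = 49/180 ; C = +0.521749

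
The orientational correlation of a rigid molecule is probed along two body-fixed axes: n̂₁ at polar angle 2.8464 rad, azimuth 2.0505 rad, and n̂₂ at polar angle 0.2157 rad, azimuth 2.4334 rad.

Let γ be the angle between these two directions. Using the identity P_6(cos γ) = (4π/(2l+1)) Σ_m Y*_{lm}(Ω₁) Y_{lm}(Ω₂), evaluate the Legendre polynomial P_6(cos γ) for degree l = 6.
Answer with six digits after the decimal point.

-0.343171

Summing Y*_{l m}(θ₁,φ₁)·Y_{l m}(θ₂,φ₂) over m ∈ [−6, 6]; prefactor 4π/(2·6+1) = 0.966644:
  m=-6: Y*=(0.000283, -0.000076)  Y=(-0.000021, -0.000042)  product (-0.000000, -0.000000)
  m=-5: Y*=(0.002257, 0.002457)  Y=(0.000676, 0.000285)  product (0.000001, 0.000002)
  m=-4: Y*=(-0.007905, 0.021789)  Y=(-0.006773, 0.002161)  product (0.000006, -0.000165)
  m=-3: Y*=(-0.107537, 0.014243)  Y=(0.024594, -0.039776)  product (-0.002078, 0.004628)
  m=-2: Y*=(-0.192626, -0.274791)  Y=(0.031828, 0.204483)  product (0.050059, -0.048135)
  m=-1: Y*=(0.274636, -0.527908)  Y=(-0.420009, -0.359692)  product (-0.305234, 0.122942)
  m=+0: Y*=(0.276445, -0.000000)  Y=(0.576894, 0.000000)  product (0.159479, 0.000000)
  m=+1: Y*=(-0.274636, -0.527908)  Y=(0.420009, -0.359692)  product (-0.305234, -0.122942)
  m=+2: Y*=(-0.192626, 0.274791)  Y=(0.031828, -0.204483)  product (0.050059, 0.048135)
  m=+3: Y*=(0.107537, 0.014243)  Y=(-0.024594, -0.039776)  product (-0.002078, -0.004628)
  m=+4: Y*=(-0.007905, -0.021789)  Y=(-0.006773, -0.002161)  product (0.000006, 0.000165)
  m=+5: Y*=(-0.002257, 0.002457)  Y=(-0.000676, 0.000285)  product (0.000001, -0.000002)
  m=+6: Y*=(0.000283, 0.000076)  Y=(-0.000021, 0.000042)  product (-0.000000, 0.000000)
Σ over m = (-0.355013, 0.000000); ×(4π/13) → (-0.343171, 0.000000). Real part: -0.343171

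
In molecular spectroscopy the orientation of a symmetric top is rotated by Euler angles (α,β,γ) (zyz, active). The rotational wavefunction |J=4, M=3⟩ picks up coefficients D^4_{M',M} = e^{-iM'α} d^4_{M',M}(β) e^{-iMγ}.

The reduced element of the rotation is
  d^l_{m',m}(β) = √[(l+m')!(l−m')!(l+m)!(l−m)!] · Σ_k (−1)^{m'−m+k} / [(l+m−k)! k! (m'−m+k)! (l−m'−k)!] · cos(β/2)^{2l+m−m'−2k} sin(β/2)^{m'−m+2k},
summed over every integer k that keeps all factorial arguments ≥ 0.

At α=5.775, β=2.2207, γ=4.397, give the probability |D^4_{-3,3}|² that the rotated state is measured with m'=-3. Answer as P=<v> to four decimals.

P=0.0898

D^4_{-3,3}(5.7750,2.2207,4.3970) = e^{-i·-3·5.7750}·d^4_{-3,3}(2.2207)·e^{-i·3·4.3970}. Compute d first:
c=cos(2.220700/2)=0.444348, s=sin(2.220700/2)=0.895854; N=√[1·5040·5040·1]=5040.000000
k∈{6,7} keeps every argument non-negative
  k=6: (−1)^0·5040.0000/(720)·0.4443^2·0.8959^6 = +0.714445
  k=7: (−1)^1·5040.0000/(5040)·0.4443^0·0.8959^8 = -0.414857
d^4_{-3,3}(2.2207) = +0.714445 -0.414857 = +0.299587
|D^4_{-3,3}|² = |d^4_{-3,3}(β)|² = (+0.299587)² = 0.089753 (the z-rotation phases have unit modulus)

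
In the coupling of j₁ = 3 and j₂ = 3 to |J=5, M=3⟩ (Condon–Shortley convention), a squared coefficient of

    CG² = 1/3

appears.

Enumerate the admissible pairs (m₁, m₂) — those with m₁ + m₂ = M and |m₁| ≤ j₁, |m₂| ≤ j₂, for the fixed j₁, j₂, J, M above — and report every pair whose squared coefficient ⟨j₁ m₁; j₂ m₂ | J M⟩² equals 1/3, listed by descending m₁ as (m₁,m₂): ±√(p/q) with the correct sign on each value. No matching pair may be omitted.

Admissible pairs with m₁+m₂ = M = 3: (0,3), (1,2), (2,1), (3,0)
  (m₁,m₂)=(3,0): CG² = 1/3, CG = +√(1/3)   ← matches the target
  (m₁,m₂)=(2,1): CG² = 1/6, CG = +√(1/6)
  (m₁,m₂)=(1,2): CG² = 1/6, CG = −√(1/6)
  (m₁,m₂)=(0,3): CG² = 1/3, CG = −√(1/3)   ← matches the target
Pairs with CG² = 1/3: (3,0): +√(1/3); (0,3): −√(1/3)

(3,0): +√(1/3); (0,3): −√(1/3)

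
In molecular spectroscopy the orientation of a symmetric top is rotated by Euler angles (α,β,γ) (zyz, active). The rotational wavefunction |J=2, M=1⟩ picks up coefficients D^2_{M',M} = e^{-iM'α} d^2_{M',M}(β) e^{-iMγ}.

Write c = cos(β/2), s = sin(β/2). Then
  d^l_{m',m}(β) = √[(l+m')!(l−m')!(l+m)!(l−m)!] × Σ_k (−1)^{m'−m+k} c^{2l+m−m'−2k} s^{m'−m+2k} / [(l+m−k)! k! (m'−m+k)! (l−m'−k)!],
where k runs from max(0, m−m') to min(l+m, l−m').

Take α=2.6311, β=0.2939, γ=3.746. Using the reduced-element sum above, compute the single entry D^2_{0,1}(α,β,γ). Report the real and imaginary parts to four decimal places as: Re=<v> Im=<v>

Re=-0.2794 Im=0.1930

Split into d^2_{0,1}(β=0.2939) × two z-phases.
Half-angle: c=0.989222, s=0.146422. N=√(2·2·6·1)=4.898979
The bounds max(0,m−m')=1 and min(l+m,l−m')=2 give 2 terms
  k=1: (−1)^0·4.8990/(2)·0.9892^3·0.1464^1 = +0.347186
  k=2: (−1)^1·4.8990/(2)·0.9892^1·0.1464^3 = -0.007607
d^2_{0,1}(0.2939) = +0.347186 -0.007607 = +0.339580
Attach z-rotation phases: D = e^{-i(0)(2.6311)}·(+0.339580)·e^{-i(1)(3.7460)} = -0.279420+0.192975i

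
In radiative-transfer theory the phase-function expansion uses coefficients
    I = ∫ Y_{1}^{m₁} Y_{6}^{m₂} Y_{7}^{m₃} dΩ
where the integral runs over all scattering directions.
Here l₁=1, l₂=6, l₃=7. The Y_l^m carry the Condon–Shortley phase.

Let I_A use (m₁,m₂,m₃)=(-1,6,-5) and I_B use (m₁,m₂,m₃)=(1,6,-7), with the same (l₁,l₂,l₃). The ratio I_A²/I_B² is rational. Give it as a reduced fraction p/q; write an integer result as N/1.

l's match ⇒ only the (l;m) 3-j factors differ between A and B.
A: triangle coeff Δ(1,6,7) = 1/1365; Σ_t [0,0]: t=0:+1/958003200 = 1/958003200; (3j)²=1/1365 [(1 6 7; -1 6 -5)], sign=+1
B: triangle coeff Δ(1,6,7) = 1/1365; Σ_t [0,0]: t=0:+1/958003200 = 1/958003200; (3j)²=1/15 [(1 6 7; 1 6 -7)], sign=+1
I_A²/I_B² = (1/1365)/(1/15) = 1/91

1/91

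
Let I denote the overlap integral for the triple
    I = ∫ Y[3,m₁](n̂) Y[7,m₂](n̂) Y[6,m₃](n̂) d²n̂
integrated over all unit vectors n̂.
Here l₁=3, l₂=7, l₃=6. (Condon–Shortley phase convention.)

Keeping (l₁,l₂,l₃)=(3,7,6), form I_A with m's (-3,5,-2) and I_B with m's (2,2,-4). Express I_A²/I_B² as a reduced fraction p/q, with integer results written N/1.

Same 3,7,6: normalisation and zero-m 3j drop out of the ratio.
A: Δ: 4! 2! 10! / 17! → 1/2042040; sum: t=4:+1/3870720 = 1/3870720; 3j²(3 7 6; -3 5 -2) = Δ·Π!·Σ² = 135/6188  (sign +1)
B: Δ: 4! 2! 10! / 17! → 1/2042040; sum: t=0:+1/8709120 t=1:−1/967680 = -1/1088640; 3j²(3 7 6; 2 2 -4) = Δ·Π!·Σ² = 800/51051  (sign -1)
I_A²/I_B² = (135/6188)/(800/51051) = 891/640

891/640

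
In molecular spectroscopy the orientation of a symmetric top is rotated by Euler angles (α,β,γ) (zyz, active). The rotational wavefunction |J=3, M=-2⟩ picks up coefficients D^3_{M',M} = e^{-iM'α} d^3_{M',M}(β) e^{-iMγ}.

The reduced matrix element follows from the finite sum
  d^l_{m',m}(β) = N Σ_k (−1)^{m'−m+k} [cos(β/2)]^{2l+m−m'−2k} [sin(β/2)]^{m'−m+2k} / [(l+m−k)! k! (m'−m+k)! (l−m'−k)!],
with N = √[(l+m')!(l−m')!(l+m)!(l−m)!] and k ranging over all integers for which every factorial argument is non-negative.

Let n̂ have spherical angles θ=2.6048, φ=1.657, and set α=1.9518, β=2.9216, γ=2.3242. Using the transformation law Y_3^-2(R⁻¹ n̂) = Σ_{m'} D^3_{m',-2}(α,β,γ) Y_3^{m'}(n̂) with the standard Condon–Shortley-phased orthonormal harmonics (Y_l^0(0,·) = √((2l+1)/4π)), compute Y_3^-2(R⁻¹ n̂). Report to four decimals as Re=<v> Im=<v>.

Re=-0.0869 Im=-0.0545

Need the full column D^3_{m',-2} for m'=−3..3 at α=1.9518, β=2.9216, γ=2.3242.
cos(β/2)=0.109775, sin(β/2)=0.993957
d^3_{-3,-2}: single k=1 term ⇒ +0.000039;  D = -0.000018-0.000034i
d^3_{-2,-2}: k∈[0..1] ⇒ +0.000002 -0.000717 = -0.000716;  D = +0.000460-0.000548i
d^3_{-1,-2}: k∈[0..1] ⇒ -0.000050 +0.008216 = +0.008165;  D = +0.007759+0.002545i
d^3_{0,-2}: k∈[0..1] ⇒ +0.000786 -0.064422 = -0.063636;  D = +0.004069+0.063506i
d^3_{1,-2}: k∈[0..1] ⇒ -0.008216 +0.336774 = +0.328559;  D = -0.296562+0.141429i
d^3_{2,-2}: k∈[0..1] ⇒ +0.058809 -0.964282 = -0.905473;  D = -0.665725-0.613752i
d^3_{3,-2}: single k=0 term ⇒ -0.260864;  D = -0.092822+0.243791i
Y_3^{m'}(θ=2.6048,φ=1.657) and Σ D·Y over m':
  (-0.0000-0.0000i)·(+0.0143+0.0539i)  (+0.0005-0.0005i)·(+0.2263-0.0394i)  (+0.0078+0.0025i)·(-0.0383-0.4433i)  (+0.0041+0.0635i)·(-0.2221+0.0000i)  (-0.2966+0.1414i)·(+0.0383-0.4433i)  (-0.6657-0.6138i)·(+0.2263+0.0394i)  (-0.0928+0.2438i)·(-0.0143+0.0539i)
Y_3^-2(R⁻¹ n̂) = -0.086926-0.054480i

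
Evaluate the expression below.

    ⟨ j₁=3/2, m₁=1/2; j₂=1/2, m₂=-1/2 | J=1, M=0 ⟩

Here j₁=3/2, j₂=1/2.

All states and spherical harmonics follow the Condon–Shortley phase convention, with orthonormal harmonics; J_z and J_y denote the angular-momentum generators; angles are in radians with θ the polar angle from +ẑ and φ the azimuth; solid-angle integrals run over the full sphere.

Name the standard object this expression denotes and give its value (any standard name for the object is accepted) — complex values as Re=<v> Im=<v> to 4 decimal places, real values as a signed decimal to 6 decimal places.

This is a Clebsch–Gordan (vector-coupling) coefficient.
triangle: 1!×2!×0!/4! = 2/24
(j±m)!: 2!×1!×0!×1!×1!×1! = 2
prefactor² = (2J+1)×Δ×N² = 1/2
  k=0: +1/(0!×1!×1!×0!×1!×0!) = 1
Σ = 1  ⇒  CG² = 1/2×1² = 1/2
CG = +√(1/2) = +0.707107

Clebsch–Gordan coefficient, +√(1/2) ≈ +0.707107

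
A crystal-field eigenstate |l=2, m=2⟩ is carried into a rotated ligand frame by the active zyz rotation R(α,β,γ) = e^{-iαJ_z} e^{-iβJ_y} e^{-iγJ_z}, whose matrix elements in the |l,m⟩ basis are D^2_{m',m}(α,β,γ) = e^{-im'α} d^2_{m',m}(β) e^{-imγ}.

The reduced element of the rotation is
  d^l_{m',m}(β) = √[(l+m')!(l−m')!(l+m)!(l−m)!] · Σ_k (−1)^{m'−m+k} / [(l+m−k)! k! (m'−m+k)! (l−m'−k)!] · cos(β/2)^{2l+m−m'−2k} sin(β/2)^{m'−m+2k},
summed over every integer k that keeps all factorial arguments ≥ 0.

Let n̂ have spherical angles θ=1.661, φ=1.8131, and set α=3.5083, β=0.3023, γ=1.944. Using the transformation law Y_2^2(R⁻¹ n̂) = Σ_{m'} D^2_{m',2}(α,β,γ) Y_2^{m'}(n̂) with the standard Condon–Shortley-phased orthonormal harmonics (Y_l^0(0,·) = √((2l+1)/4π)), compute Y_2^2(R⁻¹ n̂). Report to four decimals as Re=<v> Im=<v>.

Need the full column D^2_{m',2} for m'=−2..2 at α=3.5083, β=0.3023, γ=1.9440.
cos(β/2)=0.988599, sin(β/2)=0.150575
d^2_{-2,2}: single k=4 term ⇒ +0.000514;  D = -0.000514+0.000007i
d^2_{-1,2}: single k=3 term ⇒ +0.006750;  D = +0.006269-0.002502i
d^2_{0,2}: single k=2 term ⇒ +0.054278;  D = -0.039847+0.036855i
d^2_{1,2}: single k=1 term ⇒ +0.290967;  D = +0.128569-0.261020i
d^2_{2,2}: single k=0 term ⇒ +0.955168;  D = -0.086776+0.951218i
Y_2^{m'}(θ=1.661,φ=1.8131) and Σ D·Y over m':
  (-0.0005+0.0000i)·(-0.3390+0.1785i)  (+0.0063-0.0025i)·(+0.0166+0.0673i)  (-0.0398+0.0369i)·(-0.3077+0.0000i)  (+0.1286-0.2610i)·(-0.0166+0.0673i)  (-0.0868+0.9512i)·(-0.3390-0.1785i)
Y_2^2(R⁻¹ n̂) = +0.227334-0.305060i

Re=0.2273 Im=-0.3051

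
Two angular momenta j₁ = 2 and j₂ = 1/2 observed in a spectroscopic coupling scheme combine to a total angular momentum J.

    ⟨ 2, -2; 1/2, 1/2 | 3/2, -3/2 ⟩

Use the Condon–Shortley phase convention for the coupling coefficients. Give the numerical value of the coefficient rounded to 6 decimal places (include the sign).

-0.894427

triangle: 1!×3!×0!/5! = 6/120
(j±m)!: 0!×4!×1!×0!×0!×3! = 144
prefactor² = (2J+1)×Δ×N² = 144/5
  k=1: −1/(1!×0!×3!×0!×0!×0!) = -1/6
Σ = -1/6  ⇒  CG² = 144/5×(-1/6)² = 4/5
CG = −√(4/5) = -0.894427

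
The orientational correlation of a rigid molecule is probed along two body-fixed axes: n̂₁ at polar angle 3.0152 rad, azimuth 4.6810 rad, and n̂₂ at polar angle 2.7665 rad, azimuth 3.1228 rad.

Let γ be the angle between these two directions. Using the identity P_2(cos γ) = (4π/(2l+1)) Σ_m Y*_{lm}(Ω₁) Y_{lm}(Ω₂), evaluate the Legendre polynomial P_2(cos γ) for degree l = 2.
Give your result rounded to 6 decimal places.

Expand P_2 via completeness: Σ_{m} conj(Y_{2,m}) at Ω₁ times Y_{2,m} at Ω₂ —
  m=-2: Y*=-0.00613 + 0.00039j  Y=0.05181 + 0.00195j  product -0.00032 + 0.00001j
  m=-1: Y*=0.00303 + 0.09656j  Y=0.26331 + 0.00495j  product 0.00032 + 0.02544j
  m=+0: Y*=0.61575 + 0.00000j  Y=0.50379 + 0.00000j  product 0.31021 + 0.00000j
  m=+1: Y*=-0.00303 + 0.09656j  Y=-0.26331 + 0.00495j  product 0.00032 - 0.02544j
  m=+2: Y*=-0.00613 - 0.00039j  Y=0.05181 - 0.00195j  product -0.00032 - 0.00001j
Total Σ_m = 0.31021 + 0.00000j. Multiply by 2.513274: 0.77965 + 0.00000j. P_2(cos γ) = 0.779647

0.779647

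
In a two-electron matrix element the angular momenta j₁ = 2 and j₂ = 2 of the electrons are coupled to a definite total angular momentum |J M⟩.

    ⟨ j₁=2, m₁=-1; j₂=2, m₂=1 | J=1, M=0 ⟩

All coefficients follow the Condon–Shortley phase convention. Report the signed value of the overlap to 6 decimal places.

triangle: 3!·1!·1!/6! = 6/720
(j±m)!: 1!·3!·3!·1!·1!·1! = 36
prefactor² = (2J+1)·Δ·N² = 9/10
  k=2: +1/(2!·1!·1!·1!·0!·0!) = 1/2
  k=3: −1/(3!·0!·0!·0!·1!·1!) = -1/6
Σ = 1/3  ⇒  CG² = 9/10·(1/3)² = 1/10
CG = +√(1/10) = +0.316228

+0.316228  (= +√(1/10))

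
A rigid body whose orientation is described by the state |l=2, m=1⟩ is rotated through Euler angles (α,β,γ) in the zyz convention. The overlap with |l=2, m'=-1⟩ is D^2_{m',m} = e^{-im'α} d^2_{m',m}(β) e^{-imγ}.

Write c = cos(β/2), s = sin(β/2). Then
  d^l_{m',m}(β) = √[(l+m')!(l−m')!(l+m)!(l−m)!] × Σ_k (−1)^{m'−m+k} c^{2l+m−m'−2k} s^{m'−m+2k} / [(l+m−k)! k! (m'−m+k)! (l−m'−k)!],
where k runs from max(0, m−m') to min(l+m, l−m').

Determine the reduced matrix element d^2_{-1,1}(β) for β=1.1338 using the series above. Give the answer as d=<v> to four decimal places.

d=0.5325

d^2_{-1,1}(β=1.1338) via the finite sum:
Half-angle: c=0.843570, s=0.537020. N=√(1·6·6·1)=6.000000
Admissible k: 2..3 (factorial args all ≥0)
  k=2: (−1)^0·6.0000/(2)·0.8436^2·0.5370^2 = +0.615664
  k=3: (−1)^1·6.0000/(6)·0.8436^0·0.5370^4 = -0.083169
d^2_{-1,1}(1.1338) = +0.615664 -0.083169 = +0.532495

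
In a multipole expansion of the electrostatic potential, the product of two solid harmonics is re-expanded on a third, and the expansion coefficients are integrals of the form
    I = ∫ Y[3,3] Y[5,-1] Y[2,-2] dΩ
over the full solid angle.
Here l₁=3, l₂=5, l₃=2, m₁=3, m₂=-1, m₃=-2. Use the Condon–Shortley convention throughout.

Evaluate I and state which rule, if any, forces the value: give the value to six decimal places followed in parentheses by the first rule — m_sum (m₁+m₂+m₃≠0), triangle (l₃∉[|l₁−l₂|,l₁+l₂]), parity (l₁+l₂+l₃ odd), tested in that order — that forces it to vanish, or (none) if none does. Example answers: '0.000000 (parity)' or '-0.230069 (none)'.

Rules hold: Σm=0, L=10 even, 2≤2≤8.
N = 7·11·5 = 385
Δ = 6!·0!·4!/11! = 1/2310
Racah Σ t=3..3: t=3:−1/144 = -1/144
⇒ 3j(3 5 2; 0 0 0)² = 10/231, sgn -1
Racah Σ t=0..0: t=0:+1/17280 = 1/17280
⇒ 3j(3 5 2; 3 -1 -2)² = 1/2310, sgn +1
4πI² = N·(3j₀)²·(3jₘ)² = 5/693
I = -1·√(0.00721501/4π) = -0.02396147
No selection rule forces the value: the integral is nonzero (none).

-0.023961 (none)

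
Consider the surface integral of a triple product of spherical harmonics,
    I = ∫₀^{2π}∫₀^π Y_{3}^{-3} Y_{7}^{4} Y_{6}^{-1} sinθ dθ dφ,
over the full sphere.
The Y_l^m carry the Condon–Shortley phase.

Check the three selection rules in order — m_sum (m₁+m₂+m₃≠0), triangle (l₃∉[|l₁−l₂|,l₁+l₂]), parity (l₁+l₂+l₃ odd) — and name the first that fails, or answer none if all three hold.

azimuthal sum: -3 + 4 − 1 = 0  ✓
4 ≤ 6 ≤ 10 (triangle on l)  ✓
L = 3 + 7 + 6 = 16 (even)  ✓

none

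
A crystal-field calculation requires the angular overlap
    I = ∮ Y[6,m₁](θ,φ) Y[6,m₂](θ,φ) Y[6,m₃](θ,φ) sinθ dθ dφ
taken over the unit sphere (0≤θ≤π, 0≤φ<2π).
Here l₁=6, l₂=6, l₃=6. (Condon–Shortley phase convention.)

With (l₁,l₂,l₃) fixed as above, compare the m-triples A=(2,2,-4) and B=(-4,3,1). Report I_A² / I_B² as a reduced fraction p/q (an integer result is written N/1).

Shared (l₁,l₂,l₃)=(6,6,6): N and (l;000)² cancel in I_A²/I_B².
A: Δ = 6!·6!·6!/19! = 1/325909584; Racah Σ t=2..4: t=2:+1/1658880 t=3:−1/518400 t=4:+1/1658880 = -1/1382400; ⇒ 3j(6 6 6; 2 2 -4)² = 504/46189, sgn -1
B: Δ = 6!·6!·6!/19! = 1/325909584; Racah Σ t=4..6: t=4:+1/4147200 t=5:−1/691200 t=6:+1/1244160 = -1/2488320; ⇒ 3j(6 6 6; -4 3 1)² = 875/184756, sgn +1
I_A²/I_B² = (504/46189)/(875/184756) = 288/125

288/125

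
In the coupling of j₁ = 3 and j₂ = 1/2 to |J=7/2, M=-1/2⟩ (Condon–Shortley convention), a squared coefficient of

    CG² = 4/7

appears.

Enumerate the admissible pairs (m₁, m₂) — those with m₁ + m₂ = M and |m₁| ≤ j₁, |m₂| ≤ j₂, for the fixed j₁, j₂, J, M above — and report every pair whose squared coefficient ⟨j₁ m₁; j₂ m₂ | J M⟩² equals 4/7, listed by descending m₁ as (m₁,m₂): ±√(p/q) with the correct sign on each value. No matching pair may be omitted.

Admissible pairs with m₁+m₂ = M = -1/2: (-1,1/2), (0,-1/2)
  (m₁,m₂)=(0,-1/2): CG² = 4/7, CG = +√(4/7)   ← matches the target
  (m₁,m₂)=(-1,1/2): CG² = 3/7, CG = +√(3/7)
Pairs with CG² = 4/7: (0,-1/2): +√(4/7)

(0,-1/2): +√(4/7)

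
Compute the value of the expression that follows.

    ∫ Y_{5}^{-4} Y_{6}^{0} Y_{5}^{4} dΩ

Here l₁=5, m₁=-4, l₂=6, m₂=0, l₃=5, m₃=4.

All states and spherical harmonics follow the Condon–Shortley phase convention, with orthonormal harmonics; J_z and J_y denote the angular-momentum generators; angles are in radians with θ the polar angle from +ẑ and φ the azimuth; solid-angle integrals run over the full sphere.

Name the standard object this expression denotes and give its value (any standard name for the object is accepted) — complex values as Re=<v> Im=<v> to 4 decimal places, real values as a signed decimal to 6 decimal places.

Gaunt coefficient, +0.147273

This is a Gaunt coefficient — the integral of a triple product of spherical harmonics over the sphere.
m-sum 0 ✓  L=16 even ✓  1≤5≤11 ✓
Π(2lᵢ+1) = 11×13×11 = 1573
triangle coeff Δ(5,6,5) = 1/28588560
Σ_t [1,5]: t=1:−1/345600 t=2:+1/13824 t=3:−1/5184 t=4:+1/13824 t=5:−1/345600 = -7/129600
(3j)²=80/7293 [(5 6 5; 0 0 0)], sign=+1
Σ_t [5,6]: t=5:−1/345600 t=6:+1/3110400 = -1/388800
(3j)²=192/12155 [(5 6 5; -4 0 4)], sign=+1
⇒ 4πI² = 1024/3757
I = (+1)√(1024/3757/(4π)) = 0.14727345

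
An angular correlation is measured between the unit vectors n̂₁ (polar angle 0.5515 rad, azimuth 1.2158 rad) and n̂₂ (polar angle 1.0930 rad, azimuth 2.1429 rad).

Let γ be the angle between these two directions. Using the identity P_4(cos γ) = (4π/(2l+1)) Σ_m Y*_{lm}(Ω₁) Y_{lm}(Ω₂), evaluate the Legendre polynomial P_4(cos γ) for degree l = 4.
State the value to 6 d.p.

Summing Y*_{l m}(θ₁,φ₁)·Y_{l m}(θ₂,φ₂) over m ∈ [−4, 4]; prefactor 4π/(2·4+1) = 1.396263:
  term(m=-4) = (-0.007743, 0.004928)   from Y*(Ω₁)=(0.005011, -0.032976), Y(Ω₂)=(-0.180957, -0.207314)
  term(m=-3) = (-0.057839, -0.021790)   from Y*(Ω₁)=(-0.134155, -0.074304), Y(Ω₂)=(0.398769, -0.058440)
  term(m=-2) = (-0.013263, -0.045539)   from Y*(Ω₁)=(-0.284041, 0.244138), Y(Ω₂)=(-0.052398, 0.115288)
  term(m=-1) = (-0.077318, 0.103049)   from Y*(Ω₁)=(0.152513, 0.411417), Y(Ω₂)=(0.158963, 0.246860)
  term(m=+0) = (0.006838, 0.000000)   from Y*(Ω₁)=(-0.036345, -0.000000), Y(Ω₂)=(-0.188131, 0.000000)
  term(m=+1) = (-0.077318, -0.103049)   from Y*(Ω₁)=(-0.152513, 0.411417), Y(Ω₂)=(-0.158963, 0.246860)
  term(m=+2) = (-0.013263, 0.045539)   from Y*(Ω₁)=(-0.284041, -0.244138), Y(Ω₂)=(-0.052398, -0.115288)
  term(m=+3) = (-0.057839, 0.021790)   from Y*(Ω₁)=(0.134155, -0.074304), Y(Ω₂)=(-0.398769, -0.058440)
  term(m=+4) = (-0.007743, -0.004928)   from Y*(Ω₁)=(0.005011, 0.032976), Y(Ω₂)=(-0.180957, 0.207314)
Σ over m = (-0.305490, 0.000000); ×(4π/9) → (-0.426544, 0.000000). Real part: -0.426544

-0.426544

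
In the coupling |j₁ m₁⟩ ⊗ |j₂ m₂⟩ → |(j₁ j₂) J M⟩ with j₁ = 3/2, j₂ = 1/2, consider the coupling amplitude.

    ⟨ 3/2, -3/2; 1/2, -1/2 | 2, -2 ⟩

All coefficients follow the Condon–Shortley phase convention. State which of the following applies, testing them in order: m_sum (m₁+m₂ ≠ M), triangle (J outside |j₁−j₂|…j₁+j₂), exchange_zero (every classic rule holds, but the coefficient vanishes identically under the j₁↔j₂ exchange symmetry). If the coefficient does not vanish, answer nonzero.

m-sum: m₁+m₂ = -3/2+(-1/2) = -2, M = -2  ✓
triangle: |j₁−j₂| = 1 ≤ J = 2 ≤ j₁+j₂ = 2  ✓
exchange: j₁≠j₂ or m₁≠m₂ — the exchange symmetry imposes no constraint here
value check: CG = +1 = +1.000000 ≠ 0

nonzero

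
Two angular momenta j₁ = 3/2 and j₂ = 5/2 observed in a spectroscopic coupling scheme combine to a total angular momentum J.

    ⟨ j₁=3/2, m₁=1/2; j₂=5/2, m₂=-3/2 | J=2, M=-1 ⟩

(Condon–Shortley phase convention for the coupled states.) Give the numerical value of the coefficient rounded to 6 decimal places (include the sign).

+0.154303  (= +√(1/42))

j₁+j₂−J=2  J+j₁−j₂=1  J−j₁+j₂=3  j₁+j₂+J+1=7
(j₁±m₁, j₂±m₂, J±M) = (2,1,1,4,1,3)
P² = 24/7
sum k=0..1:
  [0] +1/4 = 1/4
  [1] −1/6 = -1/6
S = 1/12
C² = P²·S² = 1/42 ; C = +0.154303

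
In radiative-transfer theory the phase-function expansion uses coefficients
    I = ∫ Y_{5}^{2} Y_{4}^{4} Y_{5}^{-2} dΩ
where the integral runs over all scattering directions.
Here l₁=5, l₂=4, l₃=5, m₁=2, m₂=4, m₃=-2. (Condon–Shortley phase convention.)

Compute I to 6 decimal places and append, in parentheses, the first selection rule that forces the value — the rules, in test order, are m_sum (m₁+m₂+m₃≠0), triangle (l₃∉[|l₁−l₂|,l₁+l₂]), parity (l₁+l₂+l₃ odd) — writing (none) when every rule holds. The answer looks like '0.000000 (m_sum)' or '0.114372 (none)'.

0.000000 (m_sum)

Σmᵢ = 4 ≠ 0, so the φ-integral vanishes; I = 0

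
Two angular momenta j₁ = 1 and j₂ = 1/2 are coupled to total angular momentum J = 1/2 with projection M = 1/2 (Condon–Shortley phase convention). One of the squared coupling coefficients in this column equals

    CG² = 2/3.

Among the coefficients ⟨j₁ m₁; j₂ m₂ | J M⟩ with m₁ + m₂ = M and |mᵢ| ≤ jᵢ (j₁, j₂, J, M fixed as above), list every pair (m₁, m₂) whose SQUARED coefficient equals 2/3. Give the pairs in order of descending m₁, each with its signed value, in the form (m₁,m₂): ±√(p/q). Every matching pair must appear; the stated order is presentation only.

Admissible pairs with m₁+m₂ = M = 1/2: (0,1/2), (1,-1/2)
  (m₁,m₂)=(1,-1/2): CG² = 2/3, CG = +√(2/3)   ← matches the target
  (m₁,m₂)=(0,1/2): CG² = 1/3, CG = −√(1/3)
Pairs with CG² = 2/3: (1,-1/2): +√(2/3)

(1,-1/2): +√(2/3)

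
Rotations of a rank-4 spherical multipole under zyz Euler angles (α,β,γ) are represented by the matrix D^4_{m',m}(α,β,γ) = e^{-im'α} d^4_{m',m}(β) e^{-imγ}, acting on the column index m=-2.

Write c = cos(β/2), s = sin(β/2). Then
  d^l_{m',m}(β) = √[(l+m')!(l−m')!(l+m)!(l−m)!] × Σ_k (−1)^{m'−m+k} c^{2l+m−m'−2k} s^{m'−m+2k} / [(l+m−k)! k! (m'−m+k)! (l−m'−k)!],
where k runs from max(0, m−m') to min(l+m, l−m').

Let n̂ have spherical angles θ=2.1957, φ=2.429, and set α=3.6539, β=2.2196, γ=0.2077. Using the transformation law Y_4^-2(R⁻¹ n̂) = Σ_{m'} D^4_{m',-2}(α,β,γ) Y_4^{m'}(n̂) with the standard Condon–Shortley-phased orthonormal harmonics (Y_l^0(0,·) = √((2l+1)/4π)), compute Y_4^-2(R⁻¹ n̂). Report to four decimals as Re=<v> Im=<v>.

Re=-0.2751 Im=0.0954

Need the full column D^4_{m',-2} for m'=−4..4 at α=3.6539, β=2.2196, γ=0.2077.
cos(β/2)=0.444841, sin(β/2)=0.895610
d^4_{-4,-2}: single k=2 term ⇒ +0.032888;  D = -0.025636+0.020602i
d^4_{-3,-2}: k∈[1..2] ⇒ +0.011551 -0.140464 = -0.128913;  D = -0.047999+0.119644i
d^4_{-2,-2}: k∈[0..2] ⇒ +0.001533 -0.074584 +0.377906 = +0.304856;  D = +0.039756+0.302252i
d^4_{-1,-2}: k∈[0..2] ⇒ -0.013097 +0.265451 -0.717336 = -0.464982;  D = +0.278836+0.372100i
d^4_{0,-2}: k∈[0..2] ⇒ +0.058964 -0.637357 +0.968820 = +0.390426;  D = +0.357222+0.157559i
d^4_{1,-2}: k∈[0..2] ⇒ -0.176968 +1.076003 -0.872313 = +0.026723;  D = -0.026597+0.002586i
d^4_{2,-2}: k∈[0..2] ⇒ +0.377906 -1.225471 +0.413952 = -0.433612;  D = -0.355604+0.248123i
d^4_{3,-2}: k∈[0..1] ⇒ -0.569368 +0.769308 = +0.199940;  D = -0.086836+0.180099i
d^4_{4,-2}: single k=0 term ⇒ +0.540382;  D = -0.034039-0.539309i
Y_4^{m'}(θ=2.1957,φ=2.429) and Σ D·Y over m':
  (-0.0256+0.0206i)·(-0.1834+0.0550i)  (-0.0480+0.1196i)·(-0.2098+0.3295i)  (+0.0398+0.3023i)·(+0.0446+0.3039i)  (+0.2788+0.3721i)·(-0.1026-0.0887i)  (+0.3572+0.1576i)·(-0.3351+0.0000i)  (-0.0266+0.0026i)·(+0.1026-0.0887i)  (-0.3556+0.2481i)·(+0.0446-0.3039i)  (-0.0868+0.1801i)·(+0.2098+0.3295i)  (-0.0340-0.5393i)·(-0.1834-0.0550i)
Y_4^-2(R⁻¹ n̂) = -0.275096+0.095414i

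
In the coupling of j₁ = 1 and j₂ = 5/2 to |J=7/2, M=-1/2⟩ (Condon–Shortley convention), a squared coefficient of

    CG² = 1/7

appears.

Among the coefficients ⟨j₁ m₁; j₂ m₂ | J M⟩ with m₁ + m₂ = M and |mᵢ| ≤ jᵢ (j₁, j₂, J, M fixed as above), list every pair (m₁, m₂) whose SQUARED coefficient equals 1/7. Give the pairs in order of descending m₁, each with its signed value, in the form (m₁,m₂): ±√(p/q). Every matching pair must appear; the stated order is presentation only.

(1,-3/2): +√(1/7)

Admissible pairs with m₁+m₂ = M = -1/2: (-1,1/2), (0,-1/2), (1,-3/2)
  (m₁,m₂)=(1,-3/2): CG² = 1/7, CG = +√(1/7)   ← matches the target
  (m₁,m₂)=(0,-1/2): CG² = 4/7, CG = +√(4/7)
  (m₁,m₂)=(-1,1/2): CG² = 2/7, CG = +√(2/7)
Pairs with CG² = 1/7: (1,-3/2): +√(1/7)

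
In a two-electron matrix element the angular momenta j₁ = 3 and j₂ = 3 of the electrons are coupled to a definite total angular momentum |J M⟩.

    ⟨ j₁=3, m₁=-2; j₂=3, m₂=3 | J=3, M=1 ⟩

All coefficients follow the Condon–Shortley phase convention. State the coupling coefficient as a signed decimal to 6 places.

√[7·3!3!3!/10! · 1!5!6!0!4!2!] = √(1728)
  +(−1)^3/∏(3,0,2,3,1,0)! = -1/72  (running -1/72)
⟨..|..⟩ = √(1728)·(-1/72) = -0.577350

−√(1/3) = -0.577350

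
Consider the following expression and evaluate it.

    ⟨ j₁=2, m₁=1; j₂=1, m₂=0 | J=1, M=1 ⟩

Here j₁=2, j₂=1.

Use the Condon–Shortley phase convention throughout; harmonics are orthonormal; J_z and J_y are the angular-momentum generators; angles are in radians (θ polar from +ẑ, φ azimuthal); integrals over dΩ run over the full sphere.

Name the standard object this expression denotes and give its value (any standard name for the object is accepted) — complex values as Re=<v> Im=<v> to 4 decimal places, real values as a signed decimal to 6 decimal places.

Clebsch–Gordan coefficient, −√(3/10) ≈ -0.547723

This is a Clebsch–Gordan (vector-coupling) coefficient.
√[3·2!2!0!/5! · 3!1!1!1!2!0!] = √(6/5)
  +(−1)^1/∏(1,1,0,0,2,0)! = -1/2  (running -1/2)
⟨..|..⟩ = √(6/5)·(-1/2) = -0.547723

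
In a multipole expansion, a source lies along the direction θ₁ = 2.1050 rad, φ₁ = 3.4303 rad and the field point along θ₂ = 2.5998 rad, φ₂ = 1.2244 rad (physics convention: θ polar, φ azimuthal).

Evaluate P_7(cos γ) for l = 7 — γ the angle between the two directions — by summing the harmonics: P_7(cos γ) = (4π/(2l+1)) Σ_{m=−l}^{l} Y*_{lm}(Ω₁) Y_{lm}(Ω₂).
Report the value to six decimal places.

-0.283048

Summing Y*_{l m}(θ₁,φ₁)·Y_{l m}(θ₂,φ₂) over m ∈ [−7, 7]; prefactor 4π/(2·7+1) = 0.837758:
  term(m=-7) = (-0.000818, 0.000224)   from Y*(Ω₁)=(0.076115, -0.157508), Y(Ω₂)=(-0.003186, -0.003655)
  term(m=-6) = (0.009156, 0.007239)   from Y*(Ω₁)=(0.062244, -0.382180), Y(Ω₂)=(-0.014651, 0.026343)
  term(m=-5) = (0.001592, -0.046920)   from Y*(Ω₁)=(-0.052127, -0.407398), Y(Ω₂)=(0.112824, 0.018345)
  term(m=-4) = (-0.018205, 0.012486)   from Y*(Ω₁)=(-0.030663, -0.069414), Y(Ω₂)=(-0.053573, -0.285937)
  term(m=-3) = (-0.143757, -0.049967)   from Y*(Ω₁)=(0.205587, 0.241778), Y(Ω₂)=(-0.413366, 0.243091)
  term(m=-2) = (0.027515, 0.088763)   from Y*(Ω₁)=(0.193127, 0.125818), Y(Ω₂)=(0.310229, 0.257503)
  term(m=-1) = (0.013277, -0.018016)   from Y*(Ω₁)=(-0.221598, -0.065816), Y(Ω₂)=(-0.032869, 0.091061)
  term(m=+0) = (-0.115383, -0.000000)   from Y*(Ω₁)=(-0.262891, -0.000000), Y(Ω₂)=(0.438899, 0.000000)
  term(m=+1) = (0.013277, 0.018016)   from Y*(Ω₁)=(0.221598, -0.065816), Y(Ω₂)=(0.032869, 0.091061)
  term(m=+2) = (0.027515, -0.088763)   from Y*(Ω₁)=(0.193127, -0.125818), Y(Ω₂)=(0.310229, -0.257503)
  term(m=+3) = (-0.143757, 0.049967)   from Y*(Ω₁)=(-0.205587, 0.241778), Y(Ω₂)=(0.413366, 0.243091)
  term(m=+4) = (-0.018205, -0.012486)   from Y*(Ω₁)=(-0.030663, 0.069414), Y(Ω₂)=(-0.053573, 0.285937)
  term(m=+5) = (0.001592, 0.046920)   from Y*(Ω₁)=(0.052127, -0.407398), Y(Ω₂)=(-0.112824, 0.018345)
  term(m=+6) = (0.009156, -0.007239)   from Y*(Ω₁)=(0.062244, 0.382180), Y(Ω₂)=(-0.014651, -0.026343)
  term(m=+7) = (-0.000818, -0.000224)   from Y*(Ω₁)=(-0.076115, -0.157508), Y(Ω₂)=(0.003186, -0.003655)
Accumulated sum (-0.337863, 0.000000); after 4π/(2l+1) scaling, (-0.283048, 0.000000) ⇒ P_7 = -0.283048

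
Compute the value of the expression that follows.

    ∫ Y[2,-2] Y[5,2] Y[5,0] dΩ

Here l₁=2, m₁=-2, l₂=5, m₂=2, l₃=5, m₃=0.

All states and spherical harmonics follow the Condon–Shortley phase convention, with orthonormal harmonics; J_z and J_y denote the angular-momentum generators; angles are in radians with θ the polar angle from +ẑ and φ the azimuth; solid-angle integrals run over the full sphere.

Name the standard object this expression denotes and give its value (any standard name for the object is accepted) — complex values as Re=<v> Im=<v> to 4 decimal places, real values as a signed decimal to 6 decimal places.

This is a Gaunt coefficient — the integral of a triple product of spherical harmonics over the sphere.
Checks pass: Σm=0; 12 even; l₃=5∈[3,7].
(2·2+1)(2·5+1)(2·5+1) = 605
Δ: 2! 2! 8! / 13! → 1/38610
sum: t=0:+1/2880 t=1:−1/576 t=2:+1/2880 = -1/960
3j²(2 5 5; 0 0 0) = Δ·Π!·Σ² = 10/429  (sign +1)
sum: t=2:+1/2880 = 1/2880
3j²(2 5 5; -2 2 0) = Δ·Π!·Σ² = 14/429  (sign -1)
combine: 4πI² = 605·10/429·14/429 = 700/1521
take √, sign -1: I = -0.19137248

Gaunt coefficient, -0.191372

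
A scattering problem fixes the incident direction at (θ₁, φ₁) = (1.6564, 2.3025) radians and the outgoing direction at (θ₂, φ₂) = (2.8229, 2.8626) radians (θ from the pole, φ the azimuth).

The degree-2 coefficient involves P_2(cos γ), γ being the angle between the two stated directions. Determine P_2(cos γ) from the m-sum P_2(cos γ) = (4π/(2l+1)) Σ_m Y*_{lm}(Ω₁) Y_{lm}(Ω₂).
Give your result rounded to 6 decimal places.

-0.320767

Term-by-term m-sum for l=2 (normalisation 4π/5 = 2.513274):
  m=-2: Y*=(-0.041099, -0.381242)  Y=(0.032170, 0.020079)  product (0.006333, -0.013090)
  m=-1: Y*=(0.043970, -0.048965)  Y=(0.220982, 0.063303)  product (0.012816, -0.008037)
  m=+0: Y*=(-0.308475, -0.000000)  Y=(0.537895, 0.000000)  product (-0.165927, -0.000000)
  m=+1: Y*=(-0.043970, -0.048965)  Y=(-0.220982, 0.063303)  product (0.012816, 0.008037)
  m=+2: Y*=(-0.041099, 0.381242)  Y=(0.032170, -0.020079)  product (0.006333, 0.013090)
Total Σ_m = (-0.127629, 0.000000). Multiply by 2.513274: (-0.320767, 0.000000). P_2(cos γ) = -0.320767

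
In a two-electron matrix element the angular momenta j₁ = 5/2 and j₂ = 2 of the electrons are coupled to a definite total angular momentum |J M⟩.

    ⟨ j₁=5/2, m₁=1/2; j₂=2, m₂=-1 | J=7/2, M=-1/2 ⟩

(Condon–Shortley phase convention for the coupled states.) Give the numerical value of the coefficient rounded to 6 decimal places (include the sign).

+√(14/45) = +0.557773

j₁+j₂−J=1  J+j₁−j₂=4  J−j₁+j₂=3  j₁+j₂+J+1=9
(j₁±m₁, j₂±m₂, J±M) = (3,2,1,3,3,4)
P² = 1152/35
sum k=0..1:
  [0] +1/8 = 1/8
  [1] −1/36 = -1/36
S = 7/72
C² = P²·S² = 14/45 ; C = +0.557773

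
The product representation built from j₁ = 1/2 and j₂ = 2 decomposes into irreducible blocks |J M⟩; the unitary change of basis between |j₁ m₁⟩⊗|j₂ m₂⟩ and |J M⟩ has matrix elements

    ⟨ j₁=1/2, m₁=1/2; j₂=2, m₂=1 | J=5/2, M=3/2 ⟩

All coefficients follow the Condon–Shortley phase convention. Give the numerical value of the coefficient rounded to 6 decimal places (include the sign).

j₁+j₂−J=0  J+j₁−j₂=1  J−j₁+j₂=4  j₁+j₂+J+1=6
(j₁±m₁, j₂±m₂, J±M) = (1,0,3,1,4,1)
P² = 144/5
sum k=0..0:
  [0] +1/6 = 1/6
S = 1/6
C² = P²·S² = 4/5 ; C = +0.894427

+√(4/5) ≈ +0.894427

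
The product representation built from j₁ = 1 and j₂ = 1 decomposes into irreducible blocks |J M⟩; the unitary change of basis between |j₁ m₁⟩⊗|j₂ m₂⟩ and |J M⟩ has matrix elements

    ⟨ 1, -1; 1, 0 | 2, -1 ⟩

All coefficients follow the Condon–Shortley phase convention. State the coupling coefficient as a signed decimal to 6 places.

+√(1/2) = +0.707107

√[5·0!2!2!/5! · 0!2!1!1!1!3!] = √(2)
  +(−1)^0/∏(0,0,2,1,0,1)! = 1/2  (running 1/2)
⟨..|..⟩ = √(2)·(1/2) = +0.707107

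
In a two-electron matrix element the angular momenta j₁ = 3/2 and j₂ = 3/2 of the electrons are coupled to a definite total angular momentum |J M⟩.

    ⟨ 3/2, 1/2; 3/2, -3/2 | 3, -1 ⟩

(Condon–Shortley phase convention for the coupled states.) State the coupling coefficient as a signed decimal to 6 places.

triangle: 0!*3!*3!/7! = 36/5040
(j±m)!: 2!*1!*0!*3!*2!*4! = 576
prefactor² = (2J+1)*Δ*N² = 144/5
  k=0: +1/(0!*0!*1!*0!*2!*3!) = 1/12
Σ = 1/12  ⇒  CG² = 144/5*(1/12)² = 1/5
CG = +√(1/5) = +0.447214

+0.447214  (= +√(1/5))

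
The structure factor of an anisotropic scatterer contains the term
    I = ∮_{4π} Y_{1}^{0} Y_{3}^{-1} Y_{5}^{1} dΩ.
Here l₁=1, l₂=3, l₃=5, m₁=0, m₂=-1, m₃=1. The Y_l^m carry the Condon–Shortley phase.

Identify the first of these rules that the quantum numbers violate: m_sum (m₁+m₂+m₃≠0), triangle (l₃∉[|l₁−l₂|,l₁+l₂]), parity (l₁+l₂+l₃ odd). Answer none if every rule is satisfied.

azimuthal sum: 0 − 1 + 1 = 0  ✓
l₃ must lie in [2,4]; have l₃=5  ✗
L = 1 + 3 + 5 = 9 (odd)

triangle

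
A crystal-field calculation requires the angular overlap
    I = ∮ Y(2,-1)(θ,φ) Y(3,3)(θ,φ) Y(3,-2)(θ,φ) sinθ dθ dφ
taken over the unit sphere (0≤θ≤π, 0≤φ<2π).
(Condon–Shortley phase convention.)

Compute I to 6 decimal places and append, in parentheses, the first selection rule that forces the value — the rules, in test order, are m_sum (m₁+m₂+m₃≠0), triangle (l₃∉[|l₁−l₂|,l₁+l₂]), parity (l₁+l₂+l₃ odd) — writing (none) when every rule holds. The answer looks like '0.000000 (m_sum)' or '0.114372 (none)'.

Rules hold: Σm=0, L=8 even, 1≤3≤5.
N = 5·7·7 = 245
Δ = 2!·2!·4!/9! = 1/3780
Racah Σ t=0..2: t=0:+1/24 t=1:−1/4 t=2:+1/24 = -1/6
⇒ 3j(2 3 3; 0 0 0)² = 4/105, sgn +1
Racah Σ t=2..2: t=2:+1/48 = 1/48
⇒ 3j(2 3 3; -1 3 -2)² = 5/84, sgn -1
4πI² = N·(3j₀)²·(3jₘ)² = 5/9
I = -1·√(0.555556/4π) = -0.21026104
No selection rule forces the value: the integral is nonzero (none).

-0.210261 (none)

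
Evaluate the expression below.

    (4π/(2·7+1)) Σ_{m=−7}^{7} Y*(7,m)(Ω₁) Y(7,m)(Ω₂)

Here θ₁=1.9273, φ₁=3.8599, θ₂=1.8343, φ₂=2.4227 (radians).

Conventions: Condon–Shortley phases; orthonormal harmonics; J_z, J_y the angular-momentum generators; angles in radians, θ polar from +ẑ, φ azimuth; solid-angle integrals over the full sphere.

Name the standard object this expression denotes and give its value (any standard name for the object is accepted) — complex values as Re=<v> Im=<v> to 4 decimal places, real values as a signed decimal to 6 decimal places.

This sum is the spherical-harmonic addition theorem: it equals the Legendre polynomial P_l(cos γ) of the angle γ between the two directions.
Summing Y*_{l m}(θ₁,φ₁)·Y_{l m}(θ₂,φ₂) over m ∈ [−7, 7]; prefactor 4π/(2·7+1) = 0.837758:
  m=-7: (-0.098560, 0.301689) × (-0.122955, 0.371203) = (-0.099870, -0.073680)  (running Σ = (-0.099870, -0.073680))
  m=-6: (0.173258, 0.406904) × (0.153359, 0.363707) = (-0.121423, 0.125417)  (running Σ = (-0.221293, 0.051738))
  m=-5: (0.139319, 0.067289) × (-0.032677, -0.015901) = (-0.003483, -0.004414)  (running Σ = (-0.224775, 0.047324))
  m=-4: (-0.269797, 0.074193) × (-0.339411, 0.092483) = (0.084710, -0.050133)  (running Σ = (-0.140065, -0.002810))
  m=-3: (-0.146484, 0.221583) × (-0.045112, 0.067980) = (-0.008455, -0.019954)  (running Σ = (-0.148520, -0.022764))
  m=-2: (-0.023886, -0.176943) × (-0.041288, -0.308577) = (-0.053614, 0.014676)  (running Σ = (-0.202135, -0.008088))
  m=-1: (-0.219697, -0.192032) × (-0.093483, -0.081808) = (0.004828, 0.035925)  (running Σ = (-0.197306, 0.027837))
  m=0: (0.146288, -0.000000) × (0.296761, 0.000000) = (0.043412, 0.000000)  (running Σ = (-0.153894, 0.027837))
  m=1: (0.219697, -0.192032) × (0.093483, -0.081808) = (0.004828, -0.035925)  (running Σ = (-0.149066, -0.008088))
  m=2: (-0.023886, 0.176943) × (-0.041288, 0.308577) = (-0.053614, -0.014676)  (running Σ = (-0.202680, -0.022764))
  m=3: (0.146484, 0.221583) × (0.045112, 0.067980) = (-0.008455, 0.019954)  (running Σ = (-0.211135, -0.002810))
  m=4: (-0.269797, -0.074193) × (-0.339411, -0.092483) = (0.084710, 0.050133)  (running Σ = (-0.126425, 0.047324))
  m=5: (-0.139319, 0.067289) × (0.032677, -0.015901) = (-0.003483, 0.004414)  (running Σ = (-0.129908, 0.051738))
  m=6: (0.173258, -0.406904) × (0.153359, -0.363707) = (-0.121423, -0.125417)  (running Σ = (-0.251331, -0.073680))
  m=7: (0.098560, 0.301689) × (0.122955, 0.371203) = (-0.099870, 0.073680)  (running Σ = (-0.351200, 0.000000))
Total Σ_m = (-0.351200, 0.000000). Multiply by 0.837758: (-0.294221, 0.000000). P_7(cos γ) = -0.294221

Legendre polynomial (addition theorem), -0.294221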